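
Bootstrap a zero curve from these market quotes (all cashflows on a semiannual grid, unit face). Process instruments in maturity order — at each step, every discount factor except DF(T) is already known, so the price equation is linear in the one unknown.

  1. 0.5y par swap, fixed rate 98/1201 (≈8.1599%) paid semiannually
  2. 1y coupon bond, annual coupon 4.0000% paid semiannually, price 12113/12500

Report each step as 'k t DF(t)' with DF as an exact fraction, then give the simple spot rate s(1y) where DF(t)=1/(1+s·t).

1 1/2 1201/1250
2 1 582/625
s(1y) = (1/(582/625) − 1)/(1) = 43/582 ≈ 7.3883%

step 1 [0.5y] swap r/2=49/1201: DF=(1 − 49/1201·(0))/(1+49/1201) = 1201/1250 ≈ 0.960800
step 2 [1y] bond c/2=1/50: DF=(12113/12500 − 1/50·(0.960800))/(1+1/50) = 582/625 ≈ 0.931200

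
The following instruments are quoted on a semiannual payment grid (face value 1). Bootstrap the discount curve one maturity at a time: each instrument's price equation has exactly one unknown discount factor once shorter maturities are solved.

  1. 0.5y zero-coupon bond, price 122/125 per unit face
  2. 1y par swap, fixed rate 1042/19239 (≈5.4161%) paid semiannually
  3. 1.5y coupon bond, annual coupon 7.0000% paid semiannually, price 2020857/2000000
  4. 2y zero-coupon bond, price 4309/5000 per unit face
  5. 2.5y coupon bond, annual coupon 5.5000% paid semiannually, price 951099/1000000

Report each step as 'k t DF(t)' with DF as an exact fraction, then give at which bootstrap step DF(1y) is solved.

1 1/2 122/125
2 1 9479/10000
3 3/2 1139/1250
4 2 4309/5000
5 5/2 8267/10000
DF(1y) is solved at step 2

step 1 [0.5y] zero: DF = P = 122/125 ≈ 0.976000
step 2 [1y] swap r/2=521/19239: DF=(1 − 521/19239·(0.976000))/(1+521/19239) = 9479/10000 ≈ 0.947900
step 3 [1.5y] bond c/2=7/200: DF=(2020857/2000000 − 7/200·(0.976000+0.947900))/(1+7/200) = 1139/1250 ≈ 0.911200
step 4 [2y] zero: DF = P = 4309/5000 ≈ 0.861800
step 5 [2.5y] bond c/2=11/400: DF=(951099/1000000 − 11/400·(0.976000+0.947900+0.911200+0.861800))/(1+11/400) = 8267/10000 ≈ 0.826700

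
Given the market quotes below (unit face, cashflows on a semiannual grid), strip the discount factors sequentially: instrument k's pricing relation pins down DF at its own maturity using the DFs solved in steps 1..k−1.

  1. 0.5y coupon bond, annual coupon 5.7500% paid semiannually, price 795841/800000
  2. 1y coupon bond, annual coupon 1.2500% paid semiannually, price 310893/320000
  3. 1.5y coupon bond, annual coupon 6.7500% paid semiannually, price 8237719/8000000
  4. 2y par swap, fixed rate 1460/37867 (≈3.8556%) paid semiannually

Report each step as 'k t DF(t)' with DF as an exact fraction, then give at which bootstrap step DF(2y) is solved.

1 1/2 967/1000
2 1 1919/2000
3 3/2 2333/2500
4 2 927/1000
DF(2y) is solved at step 4

step 1 [0.5y] bond c/2=23/800: DF=(795841/800000 − 23/800·(0))/(1+23/800) = 967/1000 ≈ 0.967000
step 2 [1y] bond c/2=1/160: DF=(310893/320000 − 1/160·(0.967000))/(1+1/160) = 1919/2000 ≈ 0.959500
step 3 [1.5y] bond c/2=27/800: DF=(8237719/8000000 − 27/800·(0.967000+0.959500))/(1+27/800) = 2333/2500 ≈ 0.933200
step 4 [2y] swap r/2=730/37867: DF=(1 − 730/37867·(0.967000+0.959500+0.933200))/(1+730/37867) = 927/1000 ≈ 0.927000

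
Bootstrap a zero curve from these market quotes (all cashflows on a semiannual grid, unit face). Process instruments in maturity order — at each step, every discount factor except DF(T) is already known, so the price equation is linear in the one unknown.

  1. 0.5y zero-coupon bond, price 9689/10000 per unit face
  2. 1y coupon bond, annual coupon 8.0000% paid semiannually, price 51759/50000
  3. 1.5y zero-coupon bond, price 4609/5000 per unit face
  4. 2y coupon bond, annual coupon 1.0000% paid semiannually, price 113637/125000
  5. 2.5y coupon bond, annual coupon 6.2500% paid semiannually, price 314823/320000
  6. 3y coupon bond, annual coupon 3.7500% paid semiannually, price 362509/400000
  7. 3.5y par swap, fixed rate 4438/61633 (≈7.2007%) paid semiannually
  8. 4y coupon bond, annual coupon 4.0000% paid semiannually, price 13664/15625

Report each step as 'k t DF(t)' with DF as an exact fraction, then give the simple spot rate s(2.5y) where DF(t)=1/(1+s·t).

step 1 [0.5y] zero: DF = P = 9689/10000 ≈ 0.968900
step 2 [1y] bond c/2=1/25: DF=(51759/50000 − 1/25·(0.968900))/(1+1/25) = 9581/10000 ≈ 0.958100
step 3 [1.5y] zero: DF = P = 4609/5000 ≈ 0.921800
step 4 [2y] bond c/2=1/200: DF=(113637/125000 − 1/200·(0.968900+0.958100+0.921800))/(1+1/200) = 1113/1250 ≈ 0.890400
step 5 [2.5y] bond c/2=1/32: DF=(314823/320000 − 1/32·(0.968900+0.958100+0.921800+0.890400))/(1+1/32) = 8407/10000 ≈ 0.840700
step 6 [3y] bond c/2=3/160: DF=(362509/400000 − 3/160·(0.968900+0.958100+0.921800+0.890400+0.840700))/(1+3/160) = 8053/10000 ≈ 0.805300
step 7 [3.5y] swap r/2=2219/61633: DF=(1 − 2219/61633·(0.968900+0.958100+0.921800+0.890400+0.840700+0.805300))/(1+2219/61633) = 7781/10000 ≈ 0.778100
step 8 [4y] bond c/2=1/50: DF=(13664/15625 − 1/50·(0.968900+0.958100+0.921800+0.890400+0.840700+0.805300+0.778100))/(1+1/50) = 1473/2000 ≈ 0.736500

1 1/2 9689/10000
2 1 9581/10000
3 3/2 4609/5000
4 2 1113/1250
5 5/2 8407/10000
6 3 8053/10000
7 7/2 7781/10000
8 4 1473/2000
s(2.5y) = (1/(8407/10000) − 1)/(5/2) = 3186/42035 ≈ 7.5794%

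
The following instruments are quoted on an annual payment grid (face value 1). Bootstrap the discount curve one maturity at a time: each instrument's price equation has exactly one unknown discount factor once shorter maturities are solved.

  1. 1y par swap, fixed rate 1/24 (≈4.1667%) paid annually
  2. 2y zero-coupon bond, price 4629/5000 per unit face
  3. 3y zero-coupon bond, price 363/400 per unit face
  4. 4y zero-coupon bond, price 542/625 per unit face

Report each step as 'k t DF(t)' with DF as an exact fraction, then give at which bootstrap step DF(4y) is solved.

1 1 24/25
2 2 4629/5000
3 3 363/400
4 4 542/625
DF(4y) is solved at step 4

step 1 [1y] swap r/1=1/24: DF=(1 − 1/24·(0))/(1+1/24) = 24/25 ≈ 0.960000
step 2 [2y] zero: DF = P = 4629/5000 ≈ 0.925800
step 3 [3y] zero: DF = P = 363/400 ≈ 0.907500
step 4 [4y] zero: DF = P = 542/625 ≈ 0.867200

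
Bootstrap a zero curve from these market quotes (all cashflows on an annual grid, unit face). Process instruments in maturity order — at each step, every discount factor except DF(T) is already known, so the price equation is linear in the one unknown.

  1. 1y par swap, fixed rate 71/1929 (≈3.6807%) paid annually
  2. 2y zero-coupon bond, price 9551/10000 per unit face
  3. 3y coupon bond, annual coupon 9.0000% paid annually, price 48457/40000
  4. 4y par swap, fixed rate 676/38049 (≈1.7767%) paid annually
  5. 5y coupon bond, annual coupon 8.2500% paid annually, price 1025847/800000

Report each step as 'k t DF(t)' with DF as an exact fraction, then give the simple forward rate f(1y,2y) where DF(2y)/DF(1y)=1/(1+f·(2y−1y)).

step 1 [1y] swap r/1=71/1929: DF=(1 − 71/1929·(0))/(1+71/1929) = 1929/2000 ≈ 0.964500
step 2 [2y] zero: DF = P = 9551/10000 ≈ 0.955100
step 3 [3y] bond c/1=9/100: DF=(48457/40000 − 9/100·(0.964500+0.955100))/(1+9/100) = 9529/10000 ≈ 0.952900
step 4 [4y] swap r/1=676/38049: DF=(1 − 676/38049·(0.964500+0.955100+0.952900))/(1+676/38049) = 2331/2500 ≈ 0.932400
step 5 [5y] bond c/1=33/400: DF=(1025847/800000 − 33/400·(0.964500+0.955100+0.952900+0.932400))/(1+33/400) = 4473/5000 ≈ 0.894600

1 1 1929/2000
2 2 9551/10000
3 3 9529/10000
4 4 2331/2500
5 5 4473/5000
f(1y,2y) = ((1929/2000)/(9551/10000) − 1)/(1) = 94/9551 ≈ 0.9842%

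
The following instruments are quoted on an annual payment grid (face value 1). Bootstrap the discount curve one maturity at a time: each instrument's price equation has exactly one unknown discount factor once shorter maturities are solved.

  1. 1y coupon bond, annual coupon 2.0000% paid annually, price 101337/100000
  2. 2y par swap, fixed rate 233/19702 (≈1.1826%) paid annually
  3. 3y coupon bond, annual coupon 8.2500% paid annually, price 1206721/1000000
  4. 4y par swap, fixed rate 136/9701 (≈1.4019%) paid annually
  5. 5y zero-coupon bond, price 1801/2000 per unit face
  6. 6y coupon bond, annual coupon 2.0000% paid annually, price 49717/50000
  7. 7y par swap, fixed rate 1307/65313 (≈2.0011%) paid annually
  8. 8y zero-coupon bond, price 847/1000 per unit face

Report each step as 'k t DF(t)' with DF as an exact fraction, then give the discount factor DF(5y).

1 1 1987/2000
2 2 9767/10000
3 3 4823/5000
4 4 591/625
5 5 1801/2000
6 6 8811/10000
7 7 8693/10000
8 8 847/1000
DF(5y) = 1801/2000 ≈ 0.900500

step 1 [1y] bond c/1=1/50: DF=(101337/100000 − 1/50·(0))/(1+1/50) = 1987/2000 ≈ 0.993500
step 2 [2y] swap r/1=233/19702: DF=(1 − 233/19702·(0.993500))/(1+233/19702) = 9767/10000 ≈ 0.976700
step 3 [3y] bond c/1=33/400: DF=(1206721/1000000 − 33/400·(0.993500+0.976700))/(1+33/400) = 4823/5000 ≈ 0.964600
step 4 [4y] swap r/1=136/9701: DF=(1 − 136/9701·(0.993500+0.976700+0.964600))/(1+136/9701) = 591/625 ≈ 0.945600
step 5 [5y] zero: DF = P = 1801/2000 ≈ 0.900500
step 6 [6y] bond c/1=1/50: DF=(49717/50000 − 1/50·(0.993500+0.976700+0.964600+0.945600+0.900500))/(1+1/50) = 8811/10000 ≈ 0.881100
step 7 [7y] swap r/1=1307/65313: DF=(1 − 1307/65313·(0.993500+0.976700+0.964600+0.945600+0.900500+0.881100))/(1+1307/65313) = 8693/10000 ≈ 0.869300
step 8 [8y] zero: DF = P = 847/1000 ≈ 0.847000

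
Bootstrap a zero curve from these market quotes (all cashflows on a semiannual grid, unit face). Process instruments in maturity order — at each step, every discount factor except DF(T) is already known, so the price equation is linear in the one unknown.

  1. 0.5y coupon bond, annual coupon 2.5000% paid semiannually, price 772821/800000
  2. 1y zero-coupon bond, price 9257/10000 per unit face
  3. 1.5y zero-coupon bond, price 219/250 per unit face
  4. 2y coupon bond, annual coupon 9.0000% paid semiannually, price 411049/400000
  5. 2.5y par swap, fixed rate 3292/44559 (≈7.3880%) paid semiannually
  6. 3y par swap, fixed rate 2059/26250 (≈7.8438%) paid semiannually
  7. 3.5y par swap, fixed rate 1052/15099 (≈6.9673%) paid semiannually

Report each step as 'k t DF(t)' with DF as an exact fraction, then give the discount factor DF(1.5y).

1 1/2 9541/10000
2 1 9257/10000
3 3/2 219/250
4 2 8647/10000
5 5/2 4177/5000
6 3 7941/10000
7 7/2 987/1250
DF(1.5y) = 219/250 ≈ 0.876000

step 1 [0.5y] bond c/2=1/80: DF=(772821/800000 − 1/80·(0))/(1+1/80) = 9541/10000 ≈ 0.954100
step 2 [1y] zero: DF = P = 9257/10000 ≈ 0.925700
step 3 [1.5y] zero: DF = P = 219/250 ≈ 0.876000
step 4 [2y] bond c/2=9/200: DF=(411049/400000 − 9/200·(0.954100+0.925700+0.876000))/(1+9/200) = 8647/10000 ≈ 0.864700
step 5 [2.5y] swap r/2=1646/44559: DF=(1 − 1646/44559·(0.954100+0.925700+0.876000+0.864700))/(1+1646/44559) = 4177/5000 ≈ 0.835400
step 6 [3y] swap r/2=2059/52500: DF=(1 − 2059/52500·(0.954100+0.925700+0.876000+0.864700+0.835400))/(1+2059/52500) = 7941/10000 ≈ 0.794100
step 7 [3.5y] swap r/2=526/15099: DF=(1 − 526/15099·(0.954100+0.925700+0.876000+0.864700+0.835400+0.794100))/(1+526/15099) = 987/1250 ≈ 0.789600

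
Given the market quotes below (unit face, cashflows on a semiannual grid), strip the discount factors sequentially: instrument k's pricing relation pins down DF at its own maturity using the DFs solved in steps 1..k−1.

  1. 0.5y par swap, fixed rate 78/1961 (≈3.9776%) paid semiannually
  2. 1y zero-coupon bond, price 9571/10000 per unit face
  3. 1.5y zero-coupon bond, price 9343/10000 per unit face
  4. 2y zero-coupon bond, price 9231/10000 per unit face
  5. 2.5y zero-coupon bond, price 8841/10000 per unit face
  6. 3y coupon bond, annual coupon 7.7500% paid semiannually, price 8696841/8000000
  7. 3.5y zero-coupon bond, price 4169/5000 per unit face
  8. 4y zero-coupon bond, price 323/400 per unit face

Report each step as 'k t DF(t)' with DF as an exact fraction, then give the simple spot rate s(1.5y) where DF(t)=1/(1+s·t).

step 1 [0.5y] swap r/2=39/1961: DF=(1 − 39/1961·(0))/(1+39/1961) = 1961/2000 ≈ 0.980500
step 2 [1y] zero: DF = P = 9571/10000 ≈ 0.957100
step 3 [1.5y] zero: DF = P = 9343/10000 ≈ 0.934300
step 4 [2y] zero: DF = P = 9231/10000 ≈ 0.923100
step 5 [2.5y] zero: DF = P = 8841/10000 ≈ 0.884100
step 6 [3y] bond c/2=31/800: DF=(8696841/8000000 − 31/800·(0.980500+0.957100+0.934300+0.923100+0.884100))/(1+31/800) = 109/125 ≈ 0.872000
step 7 [3.5y] zero: DF = P = 4169/5000 ≈ 0.833800
step 8 [4y] zero: DF = P = 323/400 ≈ 0.807500

1 1/2 1961/2000
2 1 9571/10000
3 3/2 9343/10000
4 2 9231/10000
5 5/2 8841/10000
6 3 109/125
7 7/2 4169/5000
8 4 323/400
s(1.5y) = (1/(9343/10000) − 1)/(3/2) = 438/9343 ≈ 4.6880%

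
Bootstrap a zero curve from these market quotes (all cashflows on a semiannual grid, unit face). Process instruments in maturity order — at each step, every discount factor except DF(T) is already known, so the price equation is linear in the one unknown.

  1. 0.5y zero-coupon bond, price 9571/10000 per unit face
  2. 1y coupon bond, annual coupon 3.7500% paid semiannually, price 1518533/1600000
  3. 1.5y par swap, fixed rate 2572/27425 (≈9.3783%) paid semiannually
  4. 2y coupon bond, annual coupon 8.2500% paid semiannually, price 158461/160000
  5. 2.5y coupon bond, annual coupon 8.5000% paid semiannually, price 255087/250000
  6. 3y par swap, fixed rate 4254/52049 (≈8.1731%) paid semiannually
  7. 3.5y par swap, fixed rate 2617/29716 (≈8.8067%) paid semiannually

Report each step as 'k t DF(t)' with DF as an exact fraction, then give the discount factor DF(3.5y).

1 1/2 9571/10000
2 1 457/500
3 3/2 4357/5000
4 2 337/400
5 5/2 4163/5000
6 3 7873/10000
7 7/2 7383/10000
DF(3.5y) = 7383/10000 ≈ 0.738300

step 1 [0.5y] zero: DF = P = 9571/10000 ≈ 0.957100
step 2 [1y] bond c/2=3/160: DF=(1518533/1600000 − 3/160·(0.957100))/(1+3/160) = 457/500 ≈ 0.914000
step 3 [1.5y] swap r/2=1286/27425: DF=(1 − 1286/27425·(0.957100+0.914000))/(1+1286/27425) = 4357/5000 ≈ 0.871400
step 4 [2y] bond c/2=33/800: DF=(158461/160000 − 33/800·(0.957100+0.914000+0.871400))/(1+33/800) = 337/400 ≈ 0.842500
step 5 [2.5y] bond c/2=17/400: DF=(255087/250000 − 17/400·(0.957100+0.914000+0.871400+0.842500))/(1+17/400) = 4163/5000 ≈ 0.832600
step 6 [3y] swap r/2=2127/52049: DF=(1 − 2127/52049·(0.957100+0.914000+0.871400+0.842500+0.832600))/(1+2127/52049) = 7873/10000 ≈ 0.787300
step 7 [3.5y] swap r/2=2617/59432: DF=(1 − 2617/59432·(0.957100+0.914000+0.871400+0.842500+0.832600+0.787300))/(1+2617/59432) = 7383/10000 ≈ 0.738300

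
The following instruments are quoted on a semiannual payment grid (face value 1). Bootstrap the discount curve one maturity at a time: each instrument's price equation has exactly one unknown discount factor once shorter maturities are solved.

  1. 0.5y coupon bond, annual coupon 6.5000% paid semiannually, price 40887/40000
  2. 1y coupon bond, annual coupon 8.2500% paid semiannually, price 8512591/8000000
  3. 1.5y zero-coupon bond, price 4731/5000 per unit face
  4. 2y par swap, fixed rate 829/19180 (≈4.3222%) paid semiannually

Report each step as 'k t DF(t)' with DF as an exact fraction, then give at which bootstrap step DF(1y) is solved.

1 1/2 99/100
2 1 9827/10000
3 3/2 4731/5000
4 2 9171/10000
DF(1y) is solved at step 2

step 1 [0.5y] bond c/2=13/400: DF=(40887/40000 − 13/400·(0))/(1+13/400) = 99/100 ≈ 0.990000
step 2 [1y] bond c/2=33/800: DF=(8512591/8000000 − 33/800·(0.990000))/(1+33/800) = 9827/10000 ≈ 0.982700
step 3 [1.5y] zero: DF = P = 4731/5000 ≈ 0.946200
step 4 [2y] swap r/2=829/38360: DF=(1 − 829/38360·(0.990000+0.982700+0.946200))/(1+829/38360) = 9171/10000 ≈ 0.917100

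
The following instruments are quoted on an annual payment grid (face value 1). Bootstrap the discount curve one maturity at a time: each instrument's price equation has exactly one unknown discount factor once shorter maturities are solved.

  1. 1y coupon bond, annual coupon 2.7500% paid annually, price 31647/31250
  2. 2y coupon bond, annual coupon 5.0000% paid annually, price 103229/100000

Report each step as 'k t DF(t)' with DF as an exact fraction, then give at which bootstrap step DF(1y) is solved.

1 1 616/625
2 2 4681/5000
DF(1y) is solved at step 1

step 1 [1y] bond c/1=11/400: DF=(31647/31250 − 11/400·(0))/(1+11/400) = 616/625 ≈ 0.985600
step 2 [2y] bond c/1=1/20: DF=(103229/100000 − 1/20·(0.985600))/(1+1/20) = 4681/5000 ≈ 0.936200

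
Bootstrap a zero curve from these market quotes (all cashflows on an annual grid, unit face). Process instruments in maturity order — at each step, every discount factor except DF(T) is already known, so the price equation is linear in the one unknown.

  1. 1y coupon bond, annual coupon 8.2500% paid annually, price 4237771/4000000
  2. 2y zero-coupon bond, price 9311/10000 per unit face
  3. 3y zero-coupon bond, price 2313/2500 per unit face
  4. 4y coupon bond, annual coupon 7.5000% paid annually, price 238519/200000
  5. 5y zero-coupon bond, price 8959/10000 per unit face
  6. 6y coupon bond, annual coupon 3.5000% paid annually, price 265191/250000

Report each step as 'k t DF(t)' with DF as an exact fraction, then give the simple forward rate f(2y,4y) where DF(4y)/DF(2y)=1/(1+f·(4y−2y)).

1 1 9787/10000
2 2 9311/10000
3 3 2313/2500
4 4 2279/2500
5 5 8959/10000
6 6 8679/10000
f(2y,4y) = ((9311/10000)/(2279/2500) − 1)/(2) = 195/18232 ≈ 1.0695%

step 1 [1y] bond c/1=33/400: DF=(4237771/4000000 − 33/400·(0))/(1+33/400) = 9787/10000 ≈ 0.978700
step 2 [2y] zero: DF = P = 9311/10000 ≈ 0.931100
step 3 [3y] zero: DF = P = 2313/2500 ≈ 0.925200
step 4 [4y] bond c/1=3/40: DF=(238519/200000 − 3/40·(0.978700+0.931100+0.925200))/(1+3/40) = 2279/2500 ≈ 0.911600
step 5 [5y] zero: DF = P = 8959/10000 ≈ 0.895900
step 6 [6y] bond c/1=7/200: DF=(265191/250000 − 7/200·(0.978700+0.931100+0.925200+0.911600+0.895900))/(1+7/200) = 8679/10000 ≈ 0.867900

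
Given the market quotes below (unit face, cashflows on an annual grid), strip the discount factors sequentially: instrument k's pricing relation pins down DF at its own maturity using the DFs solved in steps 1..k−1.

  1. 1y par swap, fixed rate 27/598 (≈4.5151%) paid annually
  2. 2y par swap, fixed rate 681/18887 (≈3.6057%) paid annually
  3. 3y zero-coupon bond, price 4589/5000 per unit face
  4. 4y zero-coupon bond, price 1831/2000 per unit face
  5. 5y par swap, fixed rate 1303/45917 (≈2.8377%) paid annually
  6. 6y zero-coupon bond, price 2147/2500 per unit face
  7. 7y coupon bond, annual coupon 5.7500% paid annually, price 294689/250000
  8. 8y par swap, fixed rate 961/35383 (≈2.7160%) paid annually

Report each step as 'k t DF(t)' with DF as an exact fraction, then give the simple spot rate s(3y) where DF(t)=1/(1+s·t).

1 1 598/625
2 2 9319/10000
3 3 4589/5000
4 4 1831/2000
5 5 8697/10000
6 6 2147/2500
7 7 8183/10000
8 8 4039/5000
s(3y) = (1/(4589/5000) − 1)/(3) = 137/4589 ≈ 2.9854%

step 1 [1y] swap r/1=27/598: DF=(1 − 27/598·(0))/(1+27/598) = 598/625 ≈ 0.956800
step 2 [2y] swap r/1=681/18887: DF=(1 − 681/18887·(0.956800))/(1+681/18887) = 9319/10000 ≈ 0.931900
step 3 [3y] zero: DF = P = 4589/5000 ≈ 0.917800
step 4 [4y] zero: DF = P = 1831/2000 ≈ 0.915500
step 5 [5y] swap r/1=1303/45917: DF=(1 − 1303/45917·(0.956800+0.931900+0.917800+0.915500))/(1+1303/45917) = 8697/10000 ≈ 0.869700
step 6 [6y] zero: DF = P = 2147/2500 ≈ 0.858800
step 7 [7y] bond c/1=23/400: DF=(294689/250000 − 23/400·(0.956800+0.931900+0.917800+0.915500+0.869700+0.858800))/(1+23/400) = 8183/10000 ≈ 0.818300
step 8 [8y] swap r/1=961/35383: DF=(1 − 961/35383·(0.956800+0.931900+0.917800+0.915500+0.869700+0.858800+0.818300))/(1+961/35383) = 4039/5000 ≈ 0.807800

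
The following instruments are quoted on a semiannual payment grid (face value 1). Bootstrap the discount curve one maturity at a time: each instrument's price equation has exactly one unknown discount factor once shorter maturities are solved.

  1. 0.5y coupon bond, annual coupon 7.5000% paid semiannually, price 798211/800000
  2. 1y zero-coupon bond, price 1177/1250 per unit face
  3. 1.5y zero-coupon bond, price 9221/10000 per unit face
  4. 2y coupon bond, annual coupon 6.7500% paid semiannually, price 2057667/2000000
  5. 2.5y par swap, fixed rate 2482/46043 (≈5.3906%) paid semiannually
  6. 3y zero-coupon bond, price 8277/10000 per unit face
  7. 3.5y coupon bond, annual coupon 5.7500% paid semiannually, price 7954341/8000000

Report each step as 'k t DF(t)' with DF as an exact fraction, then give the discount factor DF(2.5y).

1 1/2 9617/10000
2 1 1177/1250
3 3/2 9221/10000
4 2 903/1000
5 5/2 8759/10000
6 3 8277/10000
7 7/2 8147/10000
DF(2.5y) = 8759/10000 ≈ 0.875900

step 1 [0.5y] bond c/2=3/80: DF=(798211/800000 − 3/80·(0))/(1+3/80) = 9617/10000 ≈ 0.961700
step 2 [1y] zero: DF = P = 1177/1250 ≈ 0.941600
step 3 [1.5y] zero: DF = P = 9221/10000 ≈ 0.922100
step 4 [2y] bond c/2=27/800: DF=(2057667/2000000 − 27/800·(0.961700+0.941600+0.922100))/(1+27/800) = 903/1000 ≈ 0.903000
step 5 [2.5y] swap r/2=1241/46043: DF=(1 − 1241/46043·(0.961700+0.941600+0.922100+0.903000))/(1+1241/46043) = 8759/10000 ≈ 0.875900
step 6 [3y] zero: DF = P = 8277/10000 ≈ 0.827700
step 7 [3.5y] bond c/2=23/800: DF=(7954341/8000000 − 23/800·(0.961700+0.941600+0.922100+0.903000+0.875900+0.827700))/(1+23/800) = 8147/10000 ≈ 0.814700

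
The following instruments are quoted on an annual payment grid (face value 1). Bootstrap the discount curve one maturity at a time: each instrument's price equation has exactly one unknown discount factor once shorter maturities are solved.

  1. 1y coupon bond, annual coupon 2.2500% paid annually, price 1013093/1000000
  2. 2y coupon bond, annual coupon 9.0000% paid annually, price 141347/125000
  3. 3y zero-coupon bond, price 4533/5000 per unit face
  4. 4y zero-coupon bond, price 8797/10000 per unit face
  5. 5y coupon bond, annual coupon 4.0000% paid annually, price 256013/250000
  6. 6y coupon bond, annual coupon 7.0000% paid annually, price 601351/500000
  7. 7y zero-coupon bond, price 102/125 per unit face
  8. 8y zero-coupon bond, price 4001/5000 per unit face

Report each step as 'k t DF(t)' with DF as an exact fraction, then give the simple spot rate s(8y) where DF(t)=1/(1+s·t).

1 1 2477/2500
2 2 2389/2500
3 3 4533/5000
4 4 8797/10000
5 5 8411/10000
6 6 1031/1250
7 7 102/125
8 8 4001/5000
s(8y) = (1/(4001/5000) − 1)/(8) = 999/32008 ≈ 3.1211%

step 1 [1y] bond c/1=9/400: DF=(1013093/1000000 − 9/400·(0))/(1+9/400) = 2477/2500 ≈ 0.990800
step 2 [2y] bond c/1=9/100: DF=(141347/125000 − 9/100·(0.990800))/(1+9/100) = 2389/2500 ≈ 0.955600
step 3 [3y] zero: DF = P = 4533/5000 ≈ 0.906600
step 4 [4y] zero: DF = P = 8797/10000 ≈ 0.879700
step 5 [5y] bond c/1=1/25: DF=(256013/250000 − 1/25·(0.990800+0.955600+0.906600+0.879700))/(1+1/25) = 8411/10000 ≈ 0.841100
step 6 [6y] bond c/1=7/100: DF=(601351/500000 − 7/100·(0.990800+0.955600+0.906600+0.879700+0.841100))/(1+7/100) = 1031/1250 ≈ 0.824800
step 7 [7y] zero: DF = P = 102/125 ≈ 0.816000
step 8 [8y] zero: DF = P = 4001/5000 ≈ 0.800200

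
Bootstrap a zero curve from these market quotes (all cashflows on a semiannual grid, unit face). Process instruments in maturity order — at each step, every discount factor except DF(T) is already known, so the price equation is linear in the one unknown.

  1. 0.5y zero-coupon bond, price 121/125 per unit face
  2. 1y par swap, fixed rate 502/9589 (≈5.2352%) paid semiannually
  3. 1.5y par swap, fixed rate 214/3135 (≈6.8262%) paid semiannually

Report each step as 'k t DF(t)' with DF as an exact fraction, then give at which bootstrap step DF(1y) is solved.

1 1/2 121/125
2 1 4749/5000
3 3/2 9037/10000
DF(1y) is solved at step 2

step 1 [0.5y] zero: DF = P = 121/125 ≈ 0.968000
step 2 [1y] swap r/2=251/9589: DF=(1 − 251/9589·(0.968000))/(1+251/9589) = 4749/5000 ≈ 0.949800
step 3 [1.5y] swap r/2=107/3135: DF=(1 − 107/3135·(0.968000+0.949800))/(1+107/3135) = 9037/10000 ≈ 0.903700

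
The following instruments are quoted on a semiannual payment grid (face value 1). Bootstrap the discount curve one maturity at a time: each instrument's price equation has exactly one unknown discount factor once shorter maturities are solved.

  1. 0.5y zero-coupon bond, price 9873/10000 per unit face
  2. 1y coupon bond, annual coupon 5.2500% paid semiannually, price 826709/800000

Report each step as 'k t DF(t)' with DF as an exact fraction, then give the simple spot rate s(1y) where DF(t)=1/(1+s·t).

1 1/2 9873/10000
2 1 9817/10000
s(1y) = (1/(9817/10000) − 1)/(1) = 183/9817 ≈ 1.8641%

step 1 [0.5y] zero: DF = P = 9873/10000 ≈ 0.987300
step 2 [1y] bond c/2=21/800: DF=(826709/800000 − 21/800·(0.987300))/(1+21/800) = 9817/10000 ≈ 0.981700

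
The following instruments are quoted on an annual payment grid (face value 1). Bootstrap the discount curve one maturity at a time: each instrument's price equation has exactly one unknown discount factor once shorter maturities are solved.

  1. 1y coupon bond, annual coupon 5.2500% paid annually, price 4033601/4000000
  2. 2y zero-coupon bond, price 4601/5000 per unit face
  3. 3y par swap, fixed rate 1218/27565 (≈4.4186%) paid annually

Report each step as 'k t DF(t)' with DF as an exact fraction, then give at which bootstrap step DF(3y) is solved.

1 1 9581/10000
2 2 4601/5000
3 3 4391/5000
DF(3y) is solved at step 3

step 1 [1y] bond c/1=21/400: DF=(4033601/4000000 − 21/400·(0))/(1+21/400) = 9581/10000 ≈ 0.958100
step 2 [2y] zero: DF = P = 4601/5000 ≈ 0.920200
step 3 [3y] swap r/1=1218/27565: DF=(1 − 1218/27565·(0.958100+0.920200))/(1+1218/27565) = 4391/5000 ≈ 0.878200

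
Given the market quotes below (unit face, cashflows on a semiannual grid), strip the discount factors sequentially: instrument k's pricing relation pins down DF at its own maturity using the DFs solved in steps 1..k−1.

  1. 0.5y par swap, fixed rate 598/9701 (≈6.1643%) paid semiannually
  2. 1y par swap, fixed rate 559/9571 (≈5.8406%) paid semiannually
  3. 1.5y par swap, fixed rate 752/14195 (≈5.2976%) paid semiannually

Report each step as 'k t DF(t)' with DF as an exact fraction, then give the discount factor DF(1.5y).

step 1 [0.5y] swap r/2=299/9701: DF=(1 − 299/9701·(0))/(1+299/9701) = 9701/10000 ≈ 0.970100
step 2 [1y] swap r/2=559/19142: DF=(1 − 559/19142·(0.970100))/(1+559/19142) = 9441/10000 ≈ 0.944100
step 3 [1.5y] swap r/2=376/14195: DF=(1 − 376/14195·(0.970100+0.944100))/(1+376/14195) = 578/625 ≈ 0.924800

1 1/2 9701/10000
2 1 9441/10000
3 3/2 578/625
DF(1.5y) = 578/625 ≈ 0.924800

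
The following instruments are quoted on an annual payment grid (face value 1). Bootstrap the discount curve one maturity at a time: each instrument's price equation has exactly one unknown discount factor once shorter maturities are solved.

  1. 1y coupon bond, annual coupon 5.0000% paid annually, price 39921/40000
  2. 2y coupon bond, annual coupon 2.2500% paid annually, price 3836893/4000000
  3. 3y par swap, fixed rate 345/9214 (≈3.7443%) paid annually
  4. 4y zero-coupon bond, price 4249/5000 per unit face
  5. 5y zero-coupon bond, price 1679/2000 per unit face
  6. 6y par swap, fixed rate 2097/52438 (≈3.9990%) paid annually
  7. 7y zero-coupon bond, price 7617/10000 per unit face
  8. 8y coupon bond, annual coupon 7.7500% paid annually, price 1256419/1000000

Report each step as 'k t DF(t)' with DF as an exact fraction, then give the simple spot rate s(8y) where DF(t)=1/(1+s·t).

1 1 1901/2000
2 2 2293/2500
3 3 1793/2000
4 4 4249/5000
5 5 1679/2000
6 6 7903/10000
7 7 7617/10000
8 8 7341/10000
s(8y) = (1/(7341/10000) − 1)/(8) = 2659/58728 ≈ 4.5277%

step 1 [1y] bond c/1=1/20: DF=(39921/40000 − 1/20·(0))/(1+1/20) = 1901/2000 ≈ 0.950500
step 2 [2y] bond c/1=9/400: DF=(3836893/4000000 − 9/400·(0.950500))/(1+9/400) = 2293/2500 ≈ 0.917200
step 3 [3y] swap r/1=345/9214: DF=(1 − 345/9214·(0.950500+0.917200))/(1+345/9214) = 1793/2000 ≈ 0.896500
step 4 [4y] zero: DF = P = 4249/5000 ≈ 0.849800
step 5 [5y] zero: DF = P = 1679/2000 ≈ 0.839500
step 6 [6y] swap r/1=2097/52438: DF=(1 − 2097/52438·(0.950500+0.917200+0.896500+0.849800+0.839500))/(1+2097/52438) = 7903/10000 ≈ 0.790300
step 7 [7y] zero: DF = P = 7617/10000 ≈ 0.761700
step 8 [8y] bond c/1=31/400: DF=(1256419/1000000 − 31/400·(0.950500+0.917200+0.896500+0.849800+0.839500+0.790300+0.761700))/(1+31/400) = 7341/10000 ≈ 0.734100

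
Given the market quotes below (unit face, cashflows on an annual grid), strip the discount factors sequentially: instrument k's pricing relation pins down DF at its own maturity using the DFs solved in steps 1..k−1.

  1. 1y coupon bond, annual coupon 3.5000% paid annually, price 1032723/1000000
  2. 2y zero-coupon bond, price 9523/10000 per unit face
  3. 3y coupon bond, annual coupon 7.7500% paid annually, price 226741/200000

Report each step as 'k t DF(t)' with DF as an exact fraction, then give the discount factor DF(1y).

1 1 4989/5000
2 2 9523/10000
3 3 9119/10000
DF(1y) = 4989/5000 ≈ 0.997800

step 1 [1y] bond c/1=7/200: DF=(1032723/1000000 − 7/200·(0))/(1+7/200) = 4989/5000 ≈ 0.997800
step 2 [2y] zero: DF = P = 9523/10000 ≈ 0.952300
step 3 [3y] bond c/1=31/400: DF=(226741/200000 − 31/400·(0.997800+0.952300))/(1+31/400) = 9119/10000 ≈ 0.911900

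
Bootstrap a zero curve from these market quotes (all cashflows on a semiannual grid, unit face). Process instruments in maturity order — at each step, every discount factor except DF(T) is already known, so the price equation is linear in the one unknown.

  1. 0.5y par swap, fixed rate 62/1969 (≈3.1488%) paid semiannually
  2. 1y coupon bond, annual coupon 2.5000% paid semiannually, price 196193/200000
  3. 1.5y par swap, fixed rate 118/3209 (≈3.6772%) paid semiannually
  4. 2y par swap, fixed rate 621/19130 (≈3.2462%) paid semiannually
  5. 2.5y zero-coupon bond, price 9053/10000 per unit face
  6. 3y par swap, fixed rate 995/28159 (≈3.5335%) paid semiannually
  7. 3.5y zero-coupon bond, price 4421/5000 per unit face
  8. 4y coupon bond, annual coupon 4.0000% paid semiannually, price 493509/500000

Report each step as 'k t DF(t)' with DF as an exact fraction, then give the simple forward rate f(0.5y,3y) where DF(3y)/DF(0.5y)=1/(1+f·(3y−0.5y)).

step 1 [0.5y] swap r/2=31/1969: DF=(1 − 31/1969·(0))/(1+31/1969) = 1969/2000 ≈ 0.984500
step 2 [1y] bond c/2=1/80: DF=(196193/200000 − 1/80·(0.984500))/(1+1/80) = 9567/10000 ≈ 0.956700
step 3 [1.5y] swap r/2=59/3209: DF=(1 − 59/3209·(0.984500+0.956700))/(1+59/3209) = 9469/10000 ≈ 0.946900
step 4 [2y] swap r/2=621/38260: DF=(1 − 621/38260·(0.984500+0.956700+0.946900))/(1+621/38260) = 9379/10000 ≈ 0.937900
step 5 [2.5y] zero: DF = P = 9053/10000 ≈ 0.905300
step 6 [3y] swap r/2=995/56318: DF=(1 − 995/56318·(0.984500+0.956700+0.946900+0.937900+0.905300))/(1+995/56318) = 1801/2000 ≈ 0.900500
step 7 [3.5y] zero: DF = P = 4421/5000 ≈ 0.884200
step 8 [4y] bond c/2=1/50: DF=(493509/500000 − 1/50·(0.984500+0.956700+0.946900+0.937900+0.905300+0.900500+0.884200))/(1+1/50) = 8399/10000 ≈ 0.839900

1 1/2 1969/2000
2 1 9567/10000
3 3/2 9469/10000
4 2 9379/10000
5 5/2 9053/10000
6 3 1801/2000
7 7/2 4421/5000
8 4 8399/10000
f(0.5y,3y) = ((1969/2000)/(1801/2000) − 1)/(5/2) = 336/9005 ≈ 3.7313%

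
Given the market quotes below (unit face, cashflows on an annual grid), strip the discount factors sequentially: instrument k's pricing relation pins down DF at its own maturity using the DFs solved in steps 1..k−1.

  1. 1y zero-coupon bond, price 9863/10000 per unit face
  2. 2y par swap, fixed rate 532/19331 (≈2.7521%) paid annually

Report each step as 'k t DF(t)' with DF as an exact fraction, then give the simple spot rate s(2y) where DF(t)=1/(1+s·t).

1 1 9863/10000
2 2 2367/2500
s(2y) = (1/(2367/2500) − 1)/(2) = 133/4734 ≈ 2.8095%

step 1 [1y] zero: DF = P = 9863/10000 ≈ 0.986300
step 2 [2y] swap r/1=532/19331: DF=(1 − 532/19331·(0.986300))/(1+532/19331) = 2367/2500 ≈ 0.946800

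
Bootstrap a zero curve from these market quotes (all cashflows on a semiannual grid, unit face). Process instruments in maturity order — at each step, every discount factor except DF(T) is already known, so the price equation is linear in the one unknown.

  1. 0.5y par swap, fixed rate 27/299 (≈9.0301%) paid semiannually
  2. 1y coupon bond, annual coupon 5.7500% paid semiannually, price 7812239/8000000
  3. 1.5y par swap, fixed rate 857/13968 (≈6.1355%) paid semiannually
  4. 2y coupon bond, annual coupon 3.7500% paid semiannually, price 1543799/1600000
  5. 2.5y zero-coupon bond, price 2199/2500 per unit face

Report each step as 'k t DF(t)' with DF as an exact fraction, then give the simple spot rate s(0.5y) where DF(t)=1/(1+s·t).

1 1/2 598/625
2 1 369/400
3 3/2 9143/10000
4 2 8957/10000
5 5/2 2199/2500
s(0.5y) = (1/(598/625) − 1)/(1/2) = 27/299 ≈ 9.0301%

step 1 [0.5y] swap r/2=27/598: DF=(1 − 27/598·(0))/(1+27/598) = 598/625 ≈ 0.956800
step 2 [1y] bond c/2=23/800: DF=(7812239/8000000 − 23/800·(0.956800))/(1+23/800) = 369/400 ≈ 0.922500
step 3 [1.5y] swap r/2=857/27936: DF=(1 − 857/27936·(0.956800+0.922500))/(1+857/27936) = 9143/10000 ≈ 0.914300
step 4 [2y] bond c/2=3/160: DF=(1543799/1600000 − 3/160·(0.956800+0.922500+0.914300))/(1+3/160) = 8957/10000 ≈ 0.895700
step 5 [2.5y] zero: DF = P = 2199/2500 ≈ 0.879600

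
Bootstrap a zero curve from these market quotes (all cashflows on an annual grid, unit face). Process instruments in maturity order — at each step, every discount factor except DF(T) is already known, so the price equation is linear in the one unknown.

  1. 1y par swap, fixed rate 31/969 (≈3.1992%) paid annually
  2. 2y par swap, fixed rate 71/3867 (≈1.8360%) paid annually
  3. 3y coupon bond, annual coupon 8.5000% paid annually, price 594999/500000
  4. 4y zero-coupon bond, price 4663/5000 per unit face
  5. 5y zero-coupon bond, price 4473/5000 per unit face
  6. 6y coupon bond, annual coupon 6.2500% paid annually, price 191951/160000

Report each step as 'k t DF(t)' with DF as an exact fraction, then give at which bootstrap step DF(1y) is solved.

1 1 969/1000
2 2 1929/2000
3 3 9453/10000
4 4 4663/5000
5 5 4473/5000
6 6 8523/10000
DF(1y) is solved at step 1

step 1 [1y] swap r/1=31/969: DF=(1 − 31/969·(0))/(1+31/969) = 969/1000 ≈ 0.969000
step 2 [2y] swap r/1=71/3867: DF=(1 − 71/3867·(0.969000))/(1+71/3867) = 1929/2000 ≈ 0.964500
step 3 [3y] bond c/1=17/200: DF=(594999/500000 − 17/200·(0.969000+0.964500))/(1+17/200) = 9453/10000 ≈ 0.945300
step 4 [4y] zero: DF = P = 4663/5000 ≈ 0.932600
step 5 [5y] zero: DF = P = 4473/5000 ≈ 0.894600
step 6 [6y] bond c/1=1/16: DF=(191951/160000 − 1/16·(0.969000+0.964500+0.945300+0.932600+0.894600))/(1+1/16) = 8523/10000 ≈ 0.852300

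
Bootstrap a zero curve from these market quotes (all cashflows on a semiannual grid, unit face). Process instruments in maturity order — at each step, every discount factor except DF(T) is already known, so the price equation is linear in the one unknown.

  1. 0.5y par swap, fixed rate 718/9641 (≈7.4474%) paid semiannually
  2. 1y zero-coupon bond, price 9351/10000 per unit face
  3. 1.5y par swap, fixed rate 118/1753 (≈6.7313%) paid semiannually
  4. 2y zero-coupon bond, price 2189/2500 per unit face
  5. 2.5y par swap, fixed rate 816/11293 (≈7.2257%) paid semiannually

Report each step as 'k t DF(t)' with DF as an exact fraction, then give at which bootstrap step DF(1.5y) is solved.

step 1 [0.5y] swap r/2=359/9641: DF=(1 − 359/9641·(0))/(1+359/9641) = 9641/10000 ≈ 0.964100
step 2 [1y] zero: DF = P = 9351/10000 ≈ 0.935100
step 3 [1.5y] swap r/2=59/1753: DF=(1 − 59/1753·(0.964100+0.935100))/(1+59/1753) = 566/625 ≈ 0.905600
step 4 [2y] zero: DF = P = 2189/2500 ≈ 0.875600
step 5 [2.5y] swap r/2=408/11293: DF=(1 − 408/11293·(0.964100+0.935100+0.905600+0.875600))/(1+408/11293) = 523/625 ≈ 0.836800

1 1/2 9641/10000
2 1 9351/10000
3 3/2 566/625
4 2 2189/2500
5 5/2 523/625
DF(1.5y) is solved at step 3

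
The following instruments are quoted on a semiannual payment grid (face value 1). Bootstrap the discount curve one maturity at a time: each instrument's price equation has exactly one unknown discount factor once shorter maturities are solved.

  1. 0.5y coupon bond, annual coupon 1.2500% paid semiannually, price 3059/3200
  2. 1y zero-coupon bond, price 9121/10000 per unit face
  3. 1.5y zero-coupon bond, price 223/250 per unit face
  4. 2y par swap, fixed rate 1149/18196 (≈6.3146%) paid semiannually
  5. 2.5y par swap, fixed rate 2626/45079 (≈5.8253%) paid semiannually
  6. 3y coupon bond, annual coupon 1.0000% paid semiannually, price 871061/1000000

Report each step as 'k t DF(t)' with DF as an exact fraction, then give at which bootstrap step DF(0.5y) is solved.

step 1 [0.5y] bond c/2=1/160: DF=(3059/3200 − 1/160·(0))/(1+1/160) = 19/20 ≈ 0.950000
step 2 [1y] zero: DF = P = 9121/10000 ≈ 0.912100
step 3 [1.5y] zero: DF = P = 223/250 ≈ 0.892000
step 4 [2y] swap r/2=1149/36392: DF=(1 − 1149/36392·(0.950000+0.912100+0.892000))/(1+1149/36392) = 8851/10000 ≈ 0.885100
step 5 [2.5y] swap r/2=1313/45079: DF=(1 − 1313/45079·(0.950000+0.912100+0.892000+0.885100))/(1+1313/45079) = 8687/10000 ≈ 0.868700
step 6 [3y] bond c/2=1/200: DF=(871061/1000000 − 1/200·(0.950000+0.912100+0.892000+0.885100+0.868700))/(1+1/200) = 8443/10000 ≈ 0.844300

1 1/2 19/20
2 1 9121/10000
3 3/2 223/250
4 2 8851/10000
5 5/2 8687/10000
6 3 8443/10000
DF(0.5y) is solved at step 1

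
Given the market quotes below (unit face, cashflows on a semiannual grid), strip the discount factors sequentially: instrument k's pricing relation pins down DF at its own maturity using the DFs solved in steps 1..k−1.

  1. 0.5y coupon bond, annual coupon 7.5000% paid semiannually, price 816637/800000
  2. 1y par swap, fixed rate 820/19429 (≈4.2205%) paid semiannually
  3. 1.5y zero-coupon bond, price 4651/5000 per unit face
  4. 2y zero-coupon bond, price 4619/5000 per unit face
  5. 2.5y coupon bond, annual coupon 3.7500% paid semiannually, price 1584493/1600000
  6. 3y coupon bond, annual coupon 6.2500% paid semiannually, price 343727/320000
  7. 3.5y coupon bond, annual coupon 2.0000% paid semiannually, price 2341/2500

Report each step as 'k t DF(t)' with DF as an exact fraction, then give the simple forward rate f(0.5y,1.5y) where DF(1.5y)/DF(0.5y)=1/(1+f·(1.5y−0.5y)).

step 1 [0.5y] bond c/2=3/80: DF=(816637/800000 − 3/80·(0))/(1+3/80) = 9839/10000 ≈ 0.983900
step 2 [1y] swap r/2=410/19429: DF=(1 − 410/19429·(0.983900))/(1+410/19429) = 959/1000 ≈ 0.959000
step 3 [1.5y] zero: DF = P = 4651/5000 ≈ 0.930200
step 4 [2y] zero: DF = P = 4619/5000 ≈ 0.923800
step 5 [2.5y] bond c/2=3/160: DF=(1584493/1600000 − 3/160·(0.983900+0.959000+0.930200+0.923800))/(1+3/160) = 4511/5000 ≈ 0.902200
step 6 [3y] bond c/2=1/32: DF=(343727/320000 − 1/32·(0.983900+0.959000+0.930200+0.923800+0.902200))/(1+1/32) = 562/625 ≈ 0.899200
step 7 [3.5y] bond c/2=1/100: DF=(2341/2500 − 1/100·(0.983900+0.959000+0.930200+0.923800+0.902200+0.899200))/(1+1/100) = 8717/10000 ≈ 0.871700

1 1/2 9839/10000
2 1 959/1000
3 3/2 4651/5000
4 2 4619/5000
5 5/2 4511/5000
6 3 562/625
7 7/2 8717/10000
f(0.5y,1.5y) = ((9839/10000)/(4651/5000) − 1)/(1) = 537/9302 ≈ 5.7730%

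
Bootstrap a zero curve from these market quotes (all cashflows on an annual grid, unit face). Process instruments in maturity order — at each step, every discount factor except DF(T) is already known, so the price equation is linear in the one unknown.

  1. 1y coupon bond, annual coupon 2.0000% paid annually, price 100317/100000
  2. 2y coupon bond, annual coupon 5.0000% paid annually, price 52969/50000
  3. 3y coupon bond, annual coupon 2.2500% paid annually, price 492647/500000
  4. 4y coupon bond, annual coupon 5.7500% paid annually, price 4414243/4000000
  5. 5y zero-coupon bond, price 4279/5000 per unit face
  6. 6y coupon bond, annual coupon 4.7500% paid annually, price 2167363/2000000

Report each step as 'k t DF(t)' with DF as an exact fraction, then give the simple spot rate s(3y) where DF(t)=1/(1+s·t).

step 1 [1y] bond c/1=1/50: DF=(100317/100000 − 1/50·(0))/(1+1/50) = 1967/2000 ≈ 0.983500
step 2 [2y] bond c/1=1/20: DF=(52969/50000 − 1/20·(0.983500))/(1+1/20) = 9621/10000 ≈ 0.962100
step 3 [3y] bond c/1=9/400: DF=(492647/500000 − 9/400·(0.983500+0.962100))/(1+9/400) = 1151/1250 ≈ 0.920800
step 4 [4y] bond c/1=23/400: DF=(4414243/4000000 − 23/400·(0.983500+0.962100+0.920800))/(1+23/400) = 8877/10000 ≈ 0.887700
step 5 [5y] zero: DF = P = 4279/5000 ≈ 0.855800
step 6 [6y] bond c/1=19/400: DF=(2167363/2000000 − 19/400·(0.983500+0.962100+0.920800+0.887700+0.855800))/(1+19/400) = 1651/2000 ≈ 0.825500

1 1 1967/2000
2 2 9621/10000
3 3 1151/1250
4 4 8877/10000
5 5 4279/5000
6 6 1651/2000
s(3y) = (1/(1151/1250) − 1)/(3) = 33/1151 ≈ 2.8671%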